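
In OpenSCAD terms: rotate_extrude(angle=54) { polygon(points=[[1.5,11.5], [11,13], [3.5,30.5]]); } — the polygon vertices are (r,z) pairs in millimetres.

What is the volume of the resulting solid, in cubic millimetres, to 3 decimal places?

Volume = 446.106 mm³

Profile (r,z), 3 vertices: (1.5,11.5) (11,13) (3.5,30.5)
edge 0: (1.5,11.5)→(11,13)  cross = 1.5·13 − 11·11.5 = -107.0000; (r_i+r_j)·cross = 12.5·-107.0000 = -1337.5000
edge 1: (11,13)→(3.5,30.5)  cross = 11·30.5 − 3.5·13 = 290.0000; (r_i+r_j)·cross = 14.5·290.0000 = 4205.0000
edge 2: (3.5,30.5)→(1.5,11.5)  cross = 3.5·11.5 − 1.5·30.5 = -5.5000; (r_i+r_j)·cross = 5·-5.5000 = -27.5000
Σcross = 177.5000 → A = |Σcross|/2 = 88.7500 mm²
Σ(r_i+r_j)·cross = 2840.0000 → first moment M = |Σ|/6 = 473.3333
R_c = M/A = 473.3333/88.7500 = 5.3333 mm
θ = 54° = 0.942478 rad
V = θ·R_c·A = 0.942478·5.3333·88.7500 = 446.106 mm³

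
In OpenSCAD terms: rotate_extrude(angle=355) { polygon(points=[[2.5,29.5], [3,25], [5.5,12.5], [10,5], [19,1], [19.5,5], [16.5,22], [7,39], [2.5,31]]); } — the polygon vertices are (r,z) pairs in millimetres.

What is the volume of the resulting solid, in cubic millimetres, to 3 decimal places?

Profile (r,z), 9 vertices: (2.5,29.5) (3,25) (5.5,12.5) (10,5) (19,1) (19.5,5) (16.5,22) (7,39) (2.5,31)
edge 0: (2.5,29.5)→(3,25)  cross = 2.5·25 − 3·29.5 = -26.0000; (r_i+r_j)·cross = 5.5·-26.0000 = -143.0000
edge 1: (3,25)→(5.5,12.5)  cross = 3·12.5 − 5.5·25 = -100.0000; (r_i+r_j)·cross = 8.5·-100.0000 = -850.0000
edge 2: (5.5,12.5)→(10,5)  cross = 5.5·5 − 10·12.5 = -97.5000; (r_i+r_j)·cross = 15.5·-97.5000 = -1511.2500
edge 3: (10,5)→(19,1)  cross = 10·1 − 19·5 = -85.0000; (r_i+r_j)·cross = 29·-85.0000 = -2465.0000
edge 4: (19,1)→(19.5,5)  cross = 19·5 − 19.5·1 = 75.5000; (r_i+r_j)·cross = 38.5·75.5000 = 2906.7500
edge 5: (19.5,5)→(16.5,22)  cross = 19.5·22 − 16.5·5 = 346.5000; (r_i+r_j)·cross = 36·346.5000 = 12474.0000
edge 6: (16.5,22)→(7,39)  cross = 16.5·39 − 7·22 = 489.5000; (r_i+r_j)·cross = 23.5·489.5000 = 11503.2500
edge 7: (7,39)→(2.5,31)  cross = 7·31 − 2.5·39 = 119.5000; (r_i+r_j)·cross = 9.5·119.5000 = 1135.2500
edge 8: (2.5,31)→(2.5,29.5)  cross = 2.5·29.5 − 2.5·31 = -3.7500; (r_i+r_j)·cross = 5·-3.7500 = -18.7500
Σcross = 718.7500 → A = |Σcross|/2 = 359.3750 mm²
Σ(r_i+r_j)·cross = 23031.2500 → first moment M = |Σ|/6 = 3838.5417
R_c = M/A = 3838.5417/359.3750 = 10.6812 mm
θ = 355° = 6.195919 rad
V = θ·R_c·A = 6.195919·10.6812·359.3750 = 23783.293 mm³

Volume = 23783.293 mm³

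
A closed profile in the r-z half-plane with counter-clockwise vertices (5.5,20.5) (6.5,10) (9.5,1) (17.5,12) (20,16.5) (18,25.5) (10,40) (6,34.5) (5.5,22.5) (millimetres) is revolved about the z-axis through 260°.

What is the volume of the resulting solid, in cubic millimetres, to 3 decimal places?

Profile (r,z), 9 vertices: (5.5,20.5) (6.5,10) (9.5,1) (17.5,12) (20,16.5) (18,25.5) (10,40) (6,34.5) (5.5,22.5)
edge 0: (5.5,20.5)→(6.5,10)  cross = 5.5·10 − 6.5·20.5 = -78.2500; (r_i+r_j)·cross = 12·-78.2500 = -939.0000
edge 1: (6.5,10)→(9.5,1)  cross = 6.5·1 − 9.5·10 = -88.5000; (r_i+r_j)·cross = 16·-88.5000 = -1416.0000
edge 2: (9.5,1)→(17.5,12)  cross = 9.5·12 − 17.5·1 = 96.5000; (r_i+r_j)·cross = 27·96.5000 = 2605.5000
edge 3: (17.5,12)→(20,16.5)  cross = 17.5·16.5 − 20·12 = 48.7500; (r_i+r_j)·cross = 37.5·48.7500 = 1828.1250
edge 4: (20,16.5)→(18,25.5)  cross = 20·25.5 − 18·16.5 = 213.0000; (r_i+r_j)·cross = 38·213.0000 = 8094.0000
edge 5: (18,25.5)→(10,40)  cross = 18·40 − 10·25.5 = 465.0000; (r_i+r_j)·cross = 28·465.0000 = 13020.0000
edge 6: (10,40)→(6,34.5)  cross = 10·34.5 − 6·40 = 105.0000; (r_i+r_j)·cross = 16·105.0000 = 1680.0000
edge 7: (6,34.5)→(5.5,22.5)  cross = 6·22.5 − 5.5·34.5 = -54.7500; (r_i+r_j)·cross = 11.5·-54.7500 = -629.6250
edge 8: (5.5,22.5)→(5.5,20.5)  cross = 5.5·20.5 − 5.5·22.5 = -11.0000; (r_i+r_j)·cross = 11·-11.0000 = -121.0000
Σcross = 695.7500 → A = |Σcross|/2 = 347.8750 mm²
Σ(r_i+r_j)·cross = 24122.0000 → first moment M = |Σ|/6 = 4020.3333
R_c = M/A = 4020.3333/347.8750 = 11.5568 mm
θ = 260° = 4.537856 rad
V = θ·R_c·A = 4.537856·11.5568·347.8750 = 18243.694 mm³

Volume = 18243.694 mm³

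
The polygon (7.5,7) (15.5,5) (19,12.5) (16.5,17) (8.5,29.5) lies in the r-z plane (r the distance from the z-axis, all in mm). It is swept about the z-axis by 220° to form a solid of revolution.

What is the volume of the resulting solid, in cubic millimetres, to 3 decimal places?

Profile (r,z), 5 vertices: (7.5,7) (15.5,5) (19,12.5) (16.5,17) (8.5,29.5)
edge 0: (7.5,7)→(15.5,5)  cross = 7.5·5 − 15.5·7 = -71.0000; (r_i+r_j)·cross = 23·-71.0000 = -1633.0000
edge 1: (15.5,5)→(19,12.5)  cross = 15.5·12.5 − 19·5 = 98.7500; (r_i+r_j)·cross = 34.5·98.7500 = 3406.8750
edge 2: (19,12.5)→(16.5,17)  cross = 19·17 − 16.5·12.5 = 116.7500; (r_i+r_j)·cross = 35.5·116.7500 = 4144.6250
edge 3: (16.5,17)→(8.5,29.5)  cross = 16.5·29.5 − 8.5·17 = 342.2500; (r_i+r_j)·cross = 25·342.2500 = 8556.2500
edge 4: (8.5,29.5)→(7.5,7)  cross = 8.5·7 − 7.5·29.5 = -161.7500; (r_i+r_j)·cross = 16·-161.7500 = -2588.0000
Σcross = 325.0000 → A = |Σcross|/2 = 162.5000 mm²
Σ(r_i+r_j)·cross = 11886.7500 → first moment M = |Σ|/6 = 1981.1250
R_c = M/A = 1981.1250/162.5000 = 12.1915 mm
θ = 220° = 3.839724 rad
V = θ·R_c·A = 3.839724·12.1915·162.5000 = 7606.974 mm³

Volume = 7606.974 mm³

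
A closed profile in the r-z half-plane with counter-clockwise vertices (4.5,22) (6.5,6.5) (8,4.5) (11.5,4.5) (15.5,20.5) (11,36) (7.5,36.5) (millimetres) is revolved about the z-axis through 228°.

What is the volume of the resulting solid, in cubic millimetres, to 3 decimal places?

Volume = 9183.512 mm³

Profile (r,z), 7 vertices: (4.5,22) (6.5,6.5) (8,4.5) (11.5,4.5) (15.5,20.5) (11,36) (7.5,36.5)
edge 0: (4.5,22)→(6.5,6.5)  cross = 4.5·6.5 − 6.5·22 = -113.7500; (r_i+r_j)·cross = 11·-113.7500 = -1251.2500
edge 1: (6.5,6.5)→(8,4.5)  cross = 6.5·4.5 − 8·6.5 = -22.7500; (r_i+r_j)·cross = 14.5·-22.7500 = -329.8750
edge 2: (8,4.5)→(11.5,4.5)  cross = 8·4.5 − 11.5·4.5 = -15.7500; (r_i+r_j)·cross = 19.5·-15.7500 = -307.1250
edge 3: (11.5,4.5)→(15.5,20.5)  cross = 11.5·20.5 − 15.5·4.5 = 166.0000; (r_i+r_j)·cross = 27·166.0000 = 4482.0000
edge 4: (15.5,20.5)→(11,36)  cross = 15.5·36 − 11·20.5 = 332.5000; (r_i+r_j)·cross = 26.5·332.5000 = 8811.2500
edge 5: (11,36)→(7.5,36.5)  cross = 11·36.5 − 7.5·36 = 131.5000; (r_i+r_j)·cross = 18.5·131.5000 = 2432.7500
edge 6: (7.5,36.5)→(4.5,22)  cross = 7.5·22 − 4.5·36.5 = 0.7500; (r_i+r_j)·cross = 12·0.7500 = 9.0000
Σcross = 478.5000 → A = |Σcross|/2 = 239.2500 mm²
Σ(r_i+r_j)·cross = 13846.7500 → first moment M = |Σ|/6 = 2307.7917
R_c = M/A = 2307.7917/239.2500 = 9.6459 mm
θ = 228° = 3.979351 rad
V = θ·R_c·A = 3.979351·9.6459·239.2500 = 9183.512 mm³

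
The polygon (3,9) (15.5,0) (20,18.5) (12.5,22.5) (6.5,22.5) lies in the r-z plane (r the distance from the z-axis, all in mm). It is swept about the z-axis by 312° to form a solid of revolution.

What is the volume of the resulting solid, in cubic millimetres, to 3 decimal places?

Volume = 15599.107 mm³

Profile (r,z), 5 vertices: (3,9) (15.5,0) (20,18.5) (12.5,22.5) (6.5,22.5)
edge 0: (3,9)→(15.5,0)  cross = 3·0 − 15.5·9 = -139.5000; (r_i+r_j)·cross = 18.5·-139.5000 = -2580.7500
edge 1: (15.5,0)→(20,18.5)  cross = 15.5·18.5 − 20·0 = 286.7500; (r_i+r_j)·cross = 35.5·286.7500 = 10179.6250
edge 2: (20,18.5)→(12.5,22.5)  cross = 20·22.5 − 12.5·18.5 = 218.7500; (r_i+r_j)·cross = 32.5·218.7500 = 7109.3750
edge 3: (12.5,22.5)→(6.5,22.5)  cross = 12.5·22.5 − 6.5·22.5 = 135.0000; (r_i+r_j)·cross = 19·135.0000 = 2565.0000
edge 4: (6.5,22.5)→(3,9)  cross = 6.5·9 − 3·22.5 = -9.0000; (r_i+r_j)·cross = 9.5·-9.0000 = -85.5000
Σcross = 492.0000 → A = |Σcross|/2 = 246.0000 mm²
Σ(r_i+r_j)·cross = 17187.7500 → first moment M = |Σ|/6 = 2864.6250
R_c = M/A = 2864.6250/246.0000 = 11.6448 mm
θ = 312° = 5.445427 rad
V = θ·R_c·A = 5.445427·11.6448·246.0000 = 15599.107 mm³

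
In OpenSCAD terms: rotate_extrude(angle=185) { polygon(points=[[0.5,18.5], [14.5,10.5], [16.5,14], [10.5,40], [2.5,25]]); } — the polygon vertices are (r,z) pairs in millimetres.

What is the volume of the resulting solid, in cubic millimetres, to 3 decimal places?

Profile (r,z), 5 vertices: (0.5,18.5) (14.5,10.5) (16.5,14) (10.5,40) (2.5,25)
edge 0: (0.5,18.5)→(14.5,10.5)  cross = 0.5·10.5 − 14.5·18.5 = -263.0000; (r_i+r_j)·cross = 15·-263.0000 = -3945.0000
edge 1: (14.5,10.5)→(16.5,14)  cross = 14.5·14 − 16.5·10.5 = 29.7500; (r_i+r_j)·cross = 31·29.7500 = 922.2500
edge 2: (16.5,14)→(10.5,40)  cross = 16.5·40 − 10.5·14 = 513.0000; (r_i+r_j)·cross = 27·513.0000 = 13851.0000
edge 3: (10.5,40)→(2.5,25)  cross = 10.5·25 − 2.5·40 = 162.5000; (r_i+r_j)·cross = 13·162.5000 = 2112.5000
edge 4: (2.5,25)→(0.5,18.5)  cross = 2.5·18.5 − 0.5·25 = 33.7500; (r_i+r_j)·cross = 3·33.7500 = 101.2500
Σcross = 476.0000 → A = |Σcross|/2 = 238.0000 mm²
Σ(r_i+r_j)·cross = 13042.0000 → first moment M = |Σ|/6 = 2173.6667
R_c = M/A = 2173.6667/238.0000 = 9.1331 mm
θ = 185° = 3.228859 rad
V = θ·R_c·A = 3.228859·9.1331·238.0000 = 7018.463 mm³

Volume = 7018.463 mm³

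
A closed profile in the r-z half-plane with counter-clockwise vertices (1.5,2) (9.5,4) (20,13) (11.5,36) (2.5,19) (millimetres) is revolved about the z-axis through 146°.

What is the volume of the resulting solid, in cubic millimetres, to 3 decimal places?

Profile (r,z), 5 vertices: (1.5,2) (9.5,4) (20,13) (11.5,36) (2.5,19)
edge 0: (1.5,2)→(9.5,4)  cross = 1.5·4 − 9.5·2 = -13.0000; (r_i+r_j)·cross = 11·-13.0000 = -143.0000
edge 1: (9.5,4)→(20,13)  cross = 9.5·13 − 20·4 = 43.5000; (r_i+r_j)·cross = 29.5·43.5000 = 1283.2500
edge 2: (20,13)→(11.5,36)  cross = 20·36 − 11.5·13 = 570.5000; (r_i+r_j)·cross = 31.5·570.5000 = 17970.7500
edge 3: (11.5,36)→(2.5,19)  cross = 11.5·19 − 2.5·36 = 128.5000; (r_i+r_j)·cross = 14·128.5000 = 1799.0000
edge 4: (2.5,19)→(1.5,2)  cross = 2.5·2 − 1.5·19 = -23.5000; (r_i+r_j)·cross = 4·-23.5000 = -94.0000
Σcross = 706.0000 → A = |Σcross|/2 = 353.0000 mm²
Σ(r_i+r_j)·cross = 20816.0000 → first moment M = |Σ|/6 = 3469.3333
R_c = M/A = 3469.3333/353.0000 = 9.8281 mm
θ = 146° = 2.548181 rad
V = θ·R_c·A = 2.548181·9.8281·353.0000 = 8840.488 mm³

Volume = 8840.488 mm³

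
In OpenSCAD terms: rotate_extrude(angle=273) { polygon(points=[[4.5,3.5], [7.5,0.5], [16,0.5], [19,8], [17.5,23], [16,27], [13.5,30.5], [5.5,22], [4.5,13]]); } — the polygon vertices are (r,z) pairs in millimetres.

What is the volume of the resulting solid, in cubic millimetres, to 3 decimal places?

Profile (r,z), 9 vertices: (4.5,3.5) (7.5,0.5) (16,0.5) (19,8) (17.5,23) (16,27) (13.5,30.5) (5.5,22) (4.5,13)
edge 0: (4.5,3.5)→(7.5,0.5)  cross = 4.5·0.5 − 7.5·3.5 = -24.0000; (r_i+r_j)·cross = 12·-24.0000 = -288.0000
edge 1: (7.5,0.5)→(16,0.5)  cross = 7.5·0.5 − 16·0.5 = -4.2500; (r_i+r_j)·cross = 23.5·-4.2500 = -99.8750
edge 2: (16,0.5)→(19,8)  cross = 16·8 − 19·0.5 = 118.5000; (r_i+r_j)·cross = 35·118.5000 = 4147.5000
edge 3: (19,8)→(17.5,23)  cross = 19·23 − 17.5·8 = 297.0000; (r_i+r_j)·cross = 36.5·297.0000 = 10840.5000
edge 4: (17.5,23)→(16,27)  cross = 17.5·27 − 16·23 = 104.5000; (r_i+r_j)·cross = 33.5·104.5000 = 3500.7500
edge 5: (16,27)→(13.5,30.5)  cross = 16·30.5 − 13.5·27 = 123.5000; (r_i+r_j)·cross = 29.5·123.5000 = 3643.2500
edge 6: (13.5,30.5)→(5.5,22)  cross = 13.5·22 − 5.5·30.5 = 129.2500; (r_i+r_j)·cross = 19·129.2500 = 2455.7500
edge 7: (5.5,22)→(4.5,13)  cross = 5.5·13 − 4.5·22 = -27.5000; (r_i+r_j)·cross = 10·-27.5000 = -275.0000
edge 8: (4.5,13)→(4.5,3.5)  cross = 4.5·3.5 − 4.5·13 = -42.7500; (r_i+r_j)·cross = 9·-42.7500 = -384.7500
Σcross = 674.2500 → A = |Σcross|/2 = 337.1250 mm²
Σ(r_i+r_j)·cross = 23540.1250 → first moment M = |Σ|/6 = 3923.3542
R_c = M/A = 3923.3542/337.1250 = 11.6377 mm
θ = 273° = 4.764749 rad
V = θ·R_c·A = 4.764749·11.6377·337.1250 = 18693.797 mm³

Volume = 18693.797 mm³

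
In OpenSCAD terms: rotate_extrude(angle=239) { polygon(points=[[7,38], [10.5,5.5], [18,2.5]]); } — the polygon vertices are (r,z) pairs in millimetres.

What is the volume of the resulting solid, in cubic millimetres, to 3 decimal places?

Profile (r,z), 3 vertices: (7,38) (10.5,5.5) (18,2.5)
edge 0: (7,38)→(10.5,5.5)  cross = 7·5.5 − 10.5·38 = -360.5000; (r_i+r_j)·cross = 17.5·-360.5000 = -6308.7500
edge 1: (10.5,5.5)→(18,2.5)  cross = 10.5·2.5 − 18·5.5 = -72.7500; (r_i+r_j)·cross = 28.5·-72.7500 = -2073.3750
edge 2: (18,2.5)→(7,38)  cross = 18·38 − 7·2.5 = 666.5000; (r_i+r_j)·cross = 25·666.5000 = 16662.5000
Σcross = 233.2500 → A = |Σcross|/2 = 116.6250 mm²
Σ(r_i+r_j)·cross = 8280.3750 → first moment M = |Σ|/6 = 1380.0625
R_c = M/A = 1380.0625/116.6250 = 11.8333 mm
θ = 239° = 4.171337 rad
V = θ·R_c·A = 4.171337·11.8333·116.6250 = 5756.706 mm³

Volume = 5756.706 mm³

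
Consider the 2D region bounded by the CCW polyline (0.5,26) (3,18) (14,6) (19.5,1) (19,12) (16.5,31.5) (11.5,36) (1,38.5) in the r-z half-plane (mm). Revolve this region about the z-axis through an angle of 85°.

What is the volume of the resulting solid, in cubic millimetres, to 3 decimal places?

Volume = 6529.695 mm³

Profile (r,z), 8 vertices: (0.5,26) (3,18) (14,6) (19.5,1) (19,12) (16.5,31.5) (11.5,36) (1,38.5)
edge 0: (0.5,26)→(3,18)  cross = 0.5·18 − 3·26 = -69.0000; (r_i+r_j)·cross = 3.5·-69.0000 = -241.5000
edge 1: (3,18)→(14,6)  cross = 3·6 − 14·18 = -234.0000; (r_i+r_j)·cross = 17·-234.0000 = -3978.0000
edge 2: (14,6)→(19.5,1)  cross = 14·1 − 19.5·6 = -103.0000; (r_i+r_j)·cross = 33.5·-103.0000 = -3450.5000
edge 3: (19.5,1)→(19,12)  cross = 19.5·12 − 19·1 = 215.0000; (r_i+r_j)·cross = 38.5·215.0000 = 8277.5000
edge 4: (19,12)→(16.5,31.5)  cross = 19·31.5 − 16.5·12 = 400.5000; (r_i+r_j)·cross = 35.5·400.5000 = 14217.7500
edge 5: (16.5,31.5)→(11.5,36)  cross = 16.5·36 − 11.5·31.5 = 231.7500; (r_i+r_j)·cross = 28·231.7500 = 6489.0000
edge 6: (11.5,36)→(1,38.5)  cross = 11.5·38.5 − 1·36 = 406.7500; (r_i+r_j)·cross = 12.5·406.7500 = 5084.3750
edge 7: (1,38.5)→(0.5,26)  cross = 1·26 − 0.5·38.5 = 6.7500; (r_i+r_j)·cross = 1.5·6.7500 = 10.1250
Σcross = 854.7500 → A = |Σcross|/2 = 427.3750 mm²
Σ(r_i+r_j)·cross = 26408.7500 → first moment M = |Σ|/6 = 4401.4583
R_c = M/A = 4401.4583/427.3750 = 10.2988 mm
θ = 85° = 1.483530 rad
V = θ·R_c·A = 1.483530·10.2988·427.3750 = 6529.695 mm³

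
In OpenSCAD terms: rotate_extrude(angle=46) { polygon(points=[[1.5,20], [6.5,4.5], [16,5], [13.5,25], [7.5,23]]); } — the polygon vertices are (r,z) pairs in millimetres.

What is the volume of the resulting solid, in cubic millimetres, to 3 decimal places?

Volume = 1546.359 mm³

Profile (r,z), 5 vertices: (1.5,20) (6.5,4.5) (16,5) (13.5,25) (7.5,23)
edge 0: (1.5,20)→(6.5,4.5)  cross = 1.5·4.5 − 6.5·20 = -123.2500; (r_i+r_j)·cross = 8·-123.2500 = -986.0000
edge 1: (6.5,4.5)→(16,5)  cross = 6.5·5 − 16·4.5 = -39.5000; (r_i+r_j)·cross = 22.5·-39.5000 = -888.7500
edge 2: (16,5)→(13.5,25)  cross = 16·25 − 13.5·5 = 332.5000; (r_i+r_j)·cross = 29.5·332.5000 = 9808.7500
edge 3: (13.5,25)→(7.5,23)  cross = 13.5·23 − 7.5·25 = 123.0000; (r_i+r_j)·cross = 21·123.0000 = 2583.0000
edge 4: (7.5,23)→(1.5,20)  cross = 7.5·20 − 1.5·23 = 115.5000; (r_i+r_j)·cross = 9·115.5000 = 1039.5000
Σcross = 408.2500 → A = |Σcross|/2 = 204.1250 mm²
Σ(r_i+r_j)·cross = 11556.5000 → first moment M = |Σ|/6 = 1926.0833
R_c = M/A = 1926.0833/204.1250 = 9.4358 mm
θ = 46° = 0.802851 rad
V = θ·R_c·A = 0.802851·9.4358·204.1250 = 1546.359 mm³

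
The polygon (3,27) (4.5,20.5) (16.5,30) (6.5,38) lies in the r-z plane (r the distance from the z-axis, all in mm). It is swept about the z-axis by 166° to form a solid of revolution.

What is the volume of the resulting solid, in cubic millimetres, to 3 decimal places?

Volume = 2801.637 mm³

Profile (r,z), 4 vertices: (3,27) (4.5,20.5) (16.5,30) (6.5,38)
edge 0: (3,27)→(4.5,20.5)  cross = 3·20.5 − 4.5·27 = -60.0000; (r_i+r_j)·cross = 7.5·-60.0000 = -450.0000
edge 1: (4.5,20.5)→(16.5,30)  cross = 4.5·30 − 16.5·20.5 = -203.2500; (r_i+r_j)·cross = 21·-203.2500 = -4268.2500
edge 2: (16.5,30)→(6.5,38)  cross = 16.5·38 − 6.5·30 = 432.0000; (r_i+r_j)·cross = 23·432.0000 = 9936.0000
edge 3: (6.5,38)→(3,27)  cross = 6.5·27 − 3·38 = 61.5000; (r_i+r_j)·cross = 9.5·61.5000 = 584.2500
Σcross = 230.2500 → A = |Σcross|/2 = 115.1250 mm²
Σ(r_i+r_j)·cross = 5802.0000 → first moment M = |Σ|/6 = 967.0000
R_c = M/A = 967.0000/115.1250 = 8.3996 mm
θ = 166° = 2.897247 rad
V = θ·R_c·A = 2.897247·8.3996·115.1250 = 2801.637 mm³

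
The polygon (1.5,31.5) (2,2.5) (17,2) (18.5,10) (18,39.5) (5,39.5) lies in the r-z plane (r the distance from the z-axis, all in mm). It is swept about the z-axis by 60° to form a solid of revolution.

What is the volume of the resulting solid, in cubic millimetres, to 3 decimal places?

Profile (r,z), 6 vertices: (1.5,31.5) (2,2.5) (17,2) (18.5,10) (18,39.5) (5,39.5)
edge 0: (1.5,31.5)→(2,2.5)  cross = 1.5·2.5 − 2·31.5 = -59.2500; (r_i+r_j)·cross = 3.5·-59.2500 = -207.3750
edge 1: (2,2.5)→(17,2)  cross = 2·2 − 17·2.5 = -38.5000; (r_i+r_j)·cross = 19·-38.5000 = -731.5000
edge 2: (17,2)→(18.5,10)  cross = 17·10 − 18.5·2 = 133.0000; (r_i+r_j)·cross = 35.5·133.0000 = 4721.5000
edge 3: (18.5,10)→(18,39.5)  cross = 18.5·39.5 − 18·10 = 550.7500; (r_i+r_j)·cross = 36.5·550.7500 = 20102.3750
edge 4: (18,39.5)→(5,39.5)  cross = 18·39.5 − 5·39.5 = 513.5000; (r_i+r_j)·cross = 23·513.5000 = 11810.5000
edge 5: (5,39.5)→(1.5,31.5)  cross = 5·31.5 − 1.5·39.5 = 98.2500; (r_i+r_j)·cross = 6.5·98.2500 = 638.6250
Σcross = 1197.7500 → A = |Σcross|/2 = 598.8750 mm²
Σ(r_i+r_j)·cross = 36334.1250 → first moment M = |Σ|/6 = 6055.6875
R_c = M/A = 6055.6875/598.8750 = 10.1118 mm
θ = 60° = 1.047198 rad
V = θ·R_c·A = 1.047198·10.1118·598.8750 = 6341.501 mm³

Volume = 6341.501 mm³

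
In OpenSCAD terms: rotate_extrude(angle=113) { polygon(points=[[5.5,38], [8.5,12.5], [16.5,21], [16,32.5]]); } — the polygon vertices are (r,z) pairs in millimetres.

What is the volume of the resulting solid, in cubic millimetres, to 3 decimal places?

Profile (r,z), 4 vertices: (5.5,38) (8.5,12.5) (16.5,21) (16,32.5)
edge 0: (5.5,38)→(8.5,12.5)  cross = 5.5·12.5 − 8.5·38 = -254.2500; (r_i+r_j)·cross = 14·-254.2500 = -3559.5000
edge 1: (8.5,12.5)→(16.5,21)  cross = 8.5·21 − 16.5·12.5 = -27.7500; (r_i+r_j)·cross = 25·-27.7500 = -693.7500
edge 2: (16.5,21)→(16,32.5)  cross = 16.5·32.5 − 16·21 = 200.2500; (r_i+r_j)·cross = 32.5·200.2500 = 6508.1250
edge 3: (16,32.5)→(5.5,38)  cross = 16·38 − 5.5·32.5 = 429.2500; (r_i+r_j)·cross = 21.5·429.2500 = 9228.8750
Σcross = 347.5000 → A = |Σcross|/2 = 173.7500 mm²
Σ(r_i+r_j)·cross = 11483.7500 → first moment M = |Σ|/6 = 1913.9583
R_c = M/A = 1913.9583/173.7500 = 11.0156 mm
θ = 113° = 1.972222 rad
V = θ·R_c·A = 1.972222·11.0156·173.7500 = 3774.751 mm³

Volume = 3774.751 mm³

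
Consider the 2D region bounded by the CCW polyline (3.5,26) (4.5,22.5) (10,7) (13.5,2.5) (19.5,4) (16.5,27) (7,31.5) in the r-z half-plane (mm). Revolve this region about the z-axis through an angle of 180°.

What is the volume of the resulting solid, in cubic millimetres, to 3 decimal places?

Volume = 10750.661 mm³

Profile (r,z), 7 vertices: (3.5,26) (4.5,22.5) (10,7) (13.5,2.5) (19.5,4) (16.5,27) (7,31.5)
edge 0: (3.5,26)→(4.5,22.5)  cross = 3.5·22.5 − 4.5·26 = -38.2500; (r_i+r_j)·cross = 8·-38.2500 = -306.0000
edge 1: (4.5,22.5)→(10,7)  cross = 4.5·7 − 10·22.5 = -193.5000; (r_i+r_j)·cross = 14.5·-193.5000 = -2805.7500
edge 2: (10,7)→(13.5,2.5)  cross = 10·2.5 − 13.5·7 = -69.5000; (r_i+r_j)·cross = 23.5·-69.5000 = -1633.2500
edge 3: (13.5,2.5)→(19.5,4)  cross = 13.5·4 − 19.5·2.5 = 5.2500; (r_i+r_j)·cross = 33·5.2500 = 173.2500
edge 4: (19.5,4)→(16.5,27)  cross = 19.5·27 − 16.5·4 = 460.5000; (r_i+r_j)·cross = 36·460.5000 = 16578.0000
edge 5: (16.5,27)→(7,31.5)  cross = 16.5·31.5 − 7·27 = 330.7500; (r_i+r_j)·cross = 23.5·330.7500 = 7772.6250
edge 6: (7,31.5)→(3.5,26)  cross = 7·26 − 3.5·31.5 = 71.7500; (r_i+r_j)·cross = 10.5·71.7500 = 753.3750
Σcross = 567.0000 → A = |Σcross|/2 = 283.5000 mm²
Σ(r_i+r_j)·cross = 20532.2500 → first moment M = |Σ|/6 = 3422.0417
R_c = M/A = 3422.0417/283.5000 = 12.0707 mm
θ = 180° = 3.141593 rad
V = θ·R_c·A = 3.141593·12.0707·283.5000 = 10750.661 mm³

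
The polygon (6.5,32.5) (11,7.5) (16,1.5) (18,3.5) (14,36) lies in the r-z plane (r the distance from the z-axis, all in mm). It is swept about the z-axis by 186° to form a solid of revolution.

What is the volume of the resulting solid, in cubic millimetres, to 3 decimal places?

Volume = 8920.258 mm³

Profile (r,z), 5 vertices: (6.5,32.5) (11,7.5) (16,1.5) (18,3.5) (14,36)
edge 0: (6.5,32.5)→(11,7.5)  cross = 6.5·7.5 − 11·32.5 = -308.7500; (r_i+r_j)·cross = 17.5·-308.7500 = -5403.1250
edge 1: (11,7.5)→(16,1.5)  cross = 11·1.5 − 16·7.5 = -103.5000; (r_i+r_j)·cross = 27·-103.5000 = -2794.5000
edge 2: (16,1.5)→(18,3.5)  cross = 16·3.5 − 18·1.5 = 29.0000; (r_i+r_j)·cross = 34·29.0000 = 986.0000
edge 3: (18,3.5)→(14,36)  cross = 18·36 − 14·3.5 = 599.0000; (r_i+r_j)·cross = 32·599.0000 = 19168.0000
edge 4: (14,36)→(6.5,32.5)  cross = 14·32.5 − 6.5·36 = 221.0000; (r_i+r_j)·cross = 20.5·221.0000 = 4530.5000
Σcross = 436.7500 → A = |Σcross|/2 = 218.3750 mm²
Σ(r_i+r_j)·cross = 16486.8750 → first moment M = |Σ|/6 = 2747.8125
R_c = M/A = 2747.8125/218.3750 = 12.5830 mm
θ = 186° = 3.246312 rad
V = θ·R_c·A = 3.246312·12.5830·218.3750 = 8920.258 mm³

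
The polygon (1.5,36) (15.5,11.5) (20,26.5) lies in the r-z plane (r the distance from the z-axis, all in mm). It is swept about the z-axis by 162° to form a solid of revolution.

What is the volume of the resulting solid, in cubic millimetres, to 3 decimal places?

Volume = 5583.828 mm³

Profile (r,z), 3 vertices: (1.5,36) (15.5,11.5) (20,26.5)
edge 0: (1.5,36)→(15.5,11.5)  cross = 1.5·11.5 − 15.5·36 = -540.7500; (r_i+r_j)·cross = 17·-540.7500 = -9192.7500
edge 1: (15.5,11.5)→(20,26.5)  cross = 15.5·26.5 − 20·11.5 = 180.7500; (r_i+r_j)·cross = 35.5·180.7500 = 6416.6250
edge 2: (20,26.5)→(1.5,36)  cross = 20·36 − 1.5·26.5 = 680.2500; (r_i+r_j)·cross = 21.5·680.2500 = 14625.3750
Σcross = 320.2500 → A = |Σcross|/2 = 160.1250 mm²
Σ(r_i+r_j)·cross = 11849.2500 → first moment M = |Σ|/6 = 1974.8750
R_c = M/A = 1974.8750/160.1250 = 12.3333 mm
θ = 162° = 2.827433 rad
V = θ·R_c·A = 2.827433·12.3333·160.1250 = 5583.828 mm³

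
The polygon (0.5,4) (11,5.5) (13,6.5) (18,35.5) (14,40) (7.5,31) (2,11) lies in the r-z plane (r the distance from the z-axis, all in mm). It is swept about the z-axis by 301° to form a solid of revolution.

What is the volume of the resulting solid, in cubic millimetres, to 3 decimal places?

Volume = 17881.947 mm³

Profile (r,z), 7 vertices: (0.5,4) (11,5.5) (13,6.5) (18,35.5) (14,40) (7.5,31) (2,11)
edge 0: (0.5,4)→(11,5.5)  cross = 0.5·5.5 − 11·4 = -41.2500; (r_i+r_j)·cross = 11.5·-41.2500 = -474.3750
edge 1: (11,5.5)→(13,6.5)  cross = 11·6.5 − 13·5.5 = 0.0000; (r_i+r_j)·cross = 24·0.0000 = 0.0000
edge 2: (13,6.5)→(18,35.5)  cross = 13·35.5 − 18·6.5 = 344.5000; (r_i+r_j)·cross = 31·344.5000 = 10679.5000
edge 3: (18,35.5)→(14,40)  cross = 18·40 − 14·35.5 = 223.0000; (r_i+r_j)·cross = 32·223.0000 = 7136.0000
edge 4: (14,40)→(7.5,31)  cross = 14·31 − 7.5·40 = 134.0000; (r_i+r_j)·cross = 21.5·134.0000 = 2881.0000
edge 5: (7.5,31)→(2,11)  cross = 7.5·11 − 2·31 = 20.5000; (r_i+r_j)·cross = 9.5·20.5000 = 194.7500
edge 6: (2,11)→(0.5,4)  cross = 2·4 − 0.5·11 = 2.5000; (r_i+r_j)·cross = 2.5·2.5000 = 6.2500
Σcross = 683.2500 → A = |Σcross|/2 = 341.6250 mm²
Σ(r_i+r_j)·cross = 20423.1250 → first moment M = |Σ|/6 = 3403.8542
R_c = M/A = 3403.8542/341.6250 = 9.9637 mm
θ = 301° = 5.253441 rad
V = θ·R_c·A = 5.253441·9.9637·341.6250 = 17881.947 mm³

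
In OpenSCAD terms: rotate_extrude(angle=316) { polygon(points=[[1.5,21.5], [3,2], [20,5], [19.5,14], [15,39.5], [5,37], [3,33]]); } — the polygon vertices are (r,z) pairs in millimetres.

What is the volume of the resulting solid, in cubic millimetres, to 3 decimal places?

Profile (r,z), 7 vertices: (1.5,21.5) (3,2) (20,5) (19.5,14) (15,39.5) (5,37) (3,33)
edge 0: (1.5,21.5)→(3,2)  cross = 1.5·2 − 3·21.5 = -61.5000; (r_i+r_j)·cross = 4.5·-61.5000 = -276.7500
edge 1: (3,2)→(20,5)  cross = 3·5 − 20·2 = -25.0000; (r_i+r_j)·cross = 23·-25.0000 = -575.0000
edge 2: (20,5)→(19.5,14)  cross = 20·14 − 19.5·5 = 182.5000; (r_i+r_j)·cross = 39.5·182.5000 = 7208.7500
edge 3: (19.5,14)→(15,39.5)  cross = 19.5·39.5 − 15·14 = 560.2500; (r_i+r_j)·cross = 34.5·560.2500 = 19328.6250
edge 4: (15,39.5)→(5,37)  cross = 15·37 − 5·39.5 = 357.5000; (r_i+r_j)·cross = 20·357.5000 = 7150.0000
edge 5: (5,37)→(3,33)  cross = 5·33 − 3·37 = 54.0000; (r_i+r_j)·cross = 8·54.0000 = 432.0000
edge 6: (3,33)→(1.5,21.5)  cross = 3·21.5 − 1.5·33 = 15.0000; (r_i+r_j)·cross = 4.5·15.0000 = 67.5000
Σcross = 1082.7500 → A = |Σcross|/2 = 541.3750 mm²
Σ(r_i+r_j)·cross = 33335.1250 → first moment M = |Σ|/6 = 5555.8542
R_c = M/A = 5555.8542/541.3750 = 10.2625 mm
θ = 316° = 5.515240 rad
V = θ·R_c·A = 5.515240·10.2625·541.3750 = 30641.872 mm³

Volume = 30641.872 mm³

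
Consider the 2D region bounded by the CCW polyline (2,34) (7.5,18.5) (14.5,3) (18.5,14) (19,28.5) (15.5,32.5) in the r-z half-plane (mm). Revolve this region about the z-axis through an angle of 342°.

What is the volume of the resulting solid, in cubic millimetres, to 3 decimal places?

Profile (r,z), 6 vertices: (2,34) (7.5,18.5) (14.5,3) (18.5,14) (19,28.5) (15.5,32.5)
edge 0: (2,34)→(7.5,18.5)  cross = 2·18.5 − 7.5·34 = -218.0000; (r_i+r_j)·cross = 9.5·-218.0000 = -2071.0000
edge 1: (7.5,18.5)→(14.5,3)  cross = 7.5·3 − 14.5·18.5 = -245.7500; (r_i+r_j)·cross = 22·-245.7500 = -5406.5000
edge 2: (14.5,3)→(18.5,14)  cross = 14.5·14 − 18.5·3 = 147.5000; (r_i+r_j)·cross = 33·147.5000 = 4867.5000
edge 3: (18.5,14)→(19,28.5)  cross = 18.5·28.5 − 19·14 = 261.2500; (r_i+r_j)·cross = 37.5·261.2500 = 9796.8750
edge 4: (19,28.5)→(15.5,32.5)  cross = 19·32.5 − 15.5·28.5 = 175.7500; (r_i+r_j)·cross = 34.5·175.7500 = 6063.3750
edge 5: (15.5,32.5)→(2,34)  cross = 15.5·34 − 2·32.5 = 462.0000; (r_i+r_j)·cross = 17.5·462.0000 = 8085.0000
Σcross = 582.7500 → A = |Σcross|/2 = 291.3750 mm²
Σ(r_i+r_j)·cross = 21335.2500 → first moment M = |Σ|/6 = 3555.8750
R_c = M/A = 3555.8750/291.3750 = 12.2038 mm
θ = 342° = 5.969026 rad
V = θ·R_c·A = 5.969026·12.2038·291.3750 = 21225.110 mm³

Volume = 21225.110 mm³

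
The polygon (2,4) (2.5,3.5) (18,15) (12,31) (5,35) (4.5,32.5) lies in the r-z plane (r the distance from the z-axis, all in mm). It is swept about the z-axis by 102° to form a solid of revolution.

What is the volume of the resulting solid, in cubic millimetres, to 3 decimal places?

Profile (r,z), 6 vertices: (2,4) (2.5,3.5) (18,15) (12,31) (5,35) (4.5,32.5)
edge 0: (2,4)→(2.5,3.5)  cross = 2·3.5 − 2.5·4 = -3.0000; (r_i+r_j)·cross = 4.5·-3.0000 = -13.5000
edge 1: (2.5,3.5)→(18,15)  cross = 2.5·15 − 18·3.5 = -25.5000; (r_i+r_j)·cross = 20.5·-25.5000 = -522.7500
edge 2: (18,15)→(12,31)  cross = 18·31 − 12·15 = 378.0000; (r_i+r_j)·cross = 30·378.0000 = 11340.0000
edge 3: (12,31)→(5,35)  cross = 12·35 − 5·31 = 265.0000; (r_i+r_j)·cross = 17·265.0000 = 4505.0000
edge 4: (5,35)→(4.5,32.5)  cross = 5·32.5 − 4.5·35 = 5.0000; (r_i+r_j)·cross = 9.5·5.0000 = 47.5000
edge 5: (4.5,32.5)→(2,4)  cross = 4.5·4 − 2·32.5 = -47.0000; (r_i+r_j)·cross = 6.5·-47.0000 = -305.5000
Σcross = 572.5000 → A = |Σcross|/2 = 286.2500 mm²
Σ(r_i+r_j)·cross = 15050.7500 → first moment M = |Σ|/6 = 2508.4583
R_c = M/A = 2508.4583/286.2500 = 8.7632 mm
θ = 102° = 1.780236 rad
V = θ·R_c·A = 1.780236·8.7632·286.2500 = 4465.647 mm³

Volume = 4465.647 mm³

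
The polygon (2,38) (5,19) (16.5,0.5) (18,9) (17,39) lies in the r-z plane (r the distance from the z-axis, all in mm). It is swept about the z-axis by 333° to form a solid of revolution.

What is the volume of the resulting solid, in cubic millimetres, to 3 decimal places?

Volume = 26220.838 mm³

Profile (r,z), 5 vertices: (2,38) (5,19) (16.5,0.5) (18,9) (17,39)
edge 0: (2,38)→(5,19)  cross = 2·19 − 5·38 = -152.0000; (r_i+r_j)·cross = 7·-152.0000 = -1064.0000
edge 1: (5,19)→(16.5,0.5)  cross = 5·0.5 − 16.5·19 = -311.0000; (r_i+r_j)·cross = 21.5·-311.0000 = -6686.5000
edge 2: (16.5,0.5)→(18,9)  cross = 16.5·9 − 18·0.5 = 139.5000; (r_i+r_j)·cross = 34.5·139.5000 = 4812.7500
edge 3: (18,9)→(17,39)  cross = 18·39 − 17·9 = 549.0000; (r_i+r_j)·cross = 35·549.0000 = 19215.0000
edge 4: (17,39)→(2,38)  cross = 17·38 − 2·39 = 568.0000; (r_i+r_j)·cross = 19·568.0000 = 10792.0000
Σcross = 793.5000 → A = |Σcross|/2 = 396.7500 mm²
Σ(r_i+r_j)·cross = 27069.2500 → first moment M = |Σ|/6 = 4511.5417
R_c = M/A = 4511.5417/396.7500 = 11.3712 mm
θ = 333° = 5.811946 rad
V = θ·R_c·A = 5.811946·11.3712·396.7500 = 26220.838 mm³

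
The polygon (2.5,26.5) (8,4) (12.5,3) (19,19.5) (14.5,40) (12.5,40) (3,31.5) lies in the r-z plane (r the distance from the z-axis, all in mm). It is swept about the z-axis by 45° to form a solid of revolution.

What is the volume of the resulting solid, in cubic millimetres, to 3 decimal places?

Profile (r,z), 7 vertices: (2.5,26.5) (8,4) (12.5,3) (19,19.5) (14.5,40) (12.5,40) (3,31.5)
edge 0: (2.5,26.5)→(8,4)  cross = 2.5·4 − 8·26.5 = -202.0000; (r_i+r_j)·cross = 10.5·-202.0000 = -2121.0000
edge 1: (8,4)→(12.5,3)  cross = 8·3 − 12.5·4 = -26.0000; (r_i+r_j)·cross = 20.5·-26.0000 = -533.0000
edge 2: (12.5,3)→(19,19.5)  cross = 12.5·19.5 − 19·3 = 186.7500; (r_i+r_j)·cross = 31.5·186.7500 = 5882.6250
edge 3: (19,19.5)→(14.5,40)  cross = 19·40 − 14.5·19.5 = 477.2500; (r_i+r_j)·cross = 33.5·477.2500 = 15987.8750
edge 4: (14.5,40)→(12.5,40)  cross = 14.5·40 − 12.5·40 = 80.0000; (r_i+r_j)·cross = 27·80.0000 = 2160.0000
edge 5: (12.5,40)→(3,31.5)  cross = 12.5·31.5 − 3·40 = 273.7500; (r_i+r_j)·cross = 15.5·273.7500 = 4243.1250
edge 6: (3,31.5)→(2.5,26.5)  cross = 3·26.5 − 2.5·31.5 = 0.7500; (r_i+r_j)·cross = 5.5·0.7500 = 4.1250
Σcross = 790.5000 → A = |Σcross|/2 = 395.2500 mm²
Σ(r_i+r_j)·cross = 25623.7500 → first moment M = |Σ|/6 = 4270.6250
R_c = M/A = 4270.6250/395.2500 = 10.8049 mm
θ = 45° = 0.785398 rad
V = θ·R_c·A = 0.785398·10.8049·395.2500 = 3354.141 mm³

Volume = 3354.141 mm³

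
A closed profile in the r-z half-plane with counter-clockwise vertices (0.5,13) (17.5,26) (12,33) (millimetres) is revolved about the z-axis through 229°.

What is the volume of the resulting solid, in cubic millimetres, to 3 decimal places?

Profile (r,z), 3 vertices: (0.5,13) (17.5,26) (12,33)
edge 0: (0.5,13)→(17.5,26)  cross = 0.5·26 − 17.5·13 = -214.5000; (r_i+r_j)·cross = 18·-214.5000 = -3861.0000
edge 1: (17.5,26)→(12,33)  cross = 17.5·33 − 12·26 = 265.5000; (r_i+r_j)·cross = 29.5·265.5000 = 7832.2500
edge 2: (12,33)→(0.5,13)  cross = 12·13 − 0.5·33 = 139.5000; (r_i+r_j)·cross = 12.5·139.5000 = 1743.7500
Σcross = 190.5000 → A = |Σcross|/2 = 95.2500 mm²
Σ(r_i+r_j)·cross = 5715.0000 → first moment M = |Σ|/6 = 952.5000
R_c = M/A = 952.5000/95.2500 = 10.0000 mm
θ = 229° = 3.996804 rad
V = θ·R_c·A = 3.996804·10.0000·95.2500 = 3806.956 mm³

Volume = 3806.956 mm³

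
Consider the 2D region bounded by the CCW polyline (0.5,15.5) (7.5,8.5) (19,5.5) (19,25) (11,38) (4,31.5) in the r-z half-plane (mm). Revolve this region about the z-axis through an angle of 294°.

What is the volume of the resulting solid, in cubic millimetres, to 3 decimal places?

Profile (r,z), 6 vertices: (0.5,15.5) (7.5,8.5) (19,5.5) (19,25) (11,38) (4,31.5)
edge 0: (0.5,15.5)→(7.5,8.5)  cross = 0.5·8.5 − 7.5·15.5 = -112.0000; (r_i+r_j)·cross = 8·-112.0000 = -896.0000
edge 1: (7.5,8.5)→(19,5.5)  cross = 7.5·5.5 − 19·8.5 = -120.2500; (r_i+r_j)·cross = 26.5·-120.2500 = -3186.6250
edge 2: (19,5.5)→(19,25)  cross = 19·25 − 19·5.5 = 370.5000; (r_i+r_j)·cross = 38·370.5000 = 14079.0000
edge 3: (19,25)→(11,38)  cross = 19·38 − 11·25 = 447.0000; (r_i+r_j)·cross = 30·447.0000 = 13410.0000
edge 4: (11,38)→(4,31.5)  cross = 11·31.5 − 4·38 = 194.5000; (r_i+r_j)·cross = 15·194.5000 = 2917.5000
edge 5: (4,31.5)→(0.5,15.5)  cross = 4·15.5 − 0.5·31.5 = 46.2500; (r_i+r_j)·cross = 4.5·46.2500 = 208.1250
Σcross = 826.0000 → A = |Σcross|/2 = 413.0000 mm²
Σ(r_i+r_j)·cross = 26532.0000 → first moment M = |Σ|/6 = 4422.0000
R_c = M/A = 4422.0000/413.0000 = 10.7070 mm
θ = 294° = 5.131268 rad
V = θ·R_c·A = 5.131268·10.7070·413.0000 = 22690.467 mm³

Volume = 22690.467 mm³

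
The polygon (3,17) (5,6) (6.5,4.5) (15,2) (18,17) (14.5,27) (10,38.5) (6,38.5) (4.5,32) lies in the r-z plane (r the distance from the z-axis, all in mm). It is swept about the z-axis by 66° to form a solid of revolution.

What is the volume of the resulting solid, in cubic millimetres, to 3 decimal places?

Profile (r,z), 9 vertices: (3,17) (5,6) (6.5,4.5) (15,2) (18,17) (14.5,27) (10,38.5) (6,38.5) (4.5,32)
edge 0: (3,17)→(5,6)  cross = 3·6 − 5·17 = -67.0000; (r_i+r_j)·cross = 8·-67.0000 = -536.0000
edge 1: (5,6)→(6.5,4.5)  cross = 5·4.5 − 6.5·6 = -16.5000; (r_i+r_j)·cross = 11.5·-16.5000 = -189.7500
edge 2: (6.5,4.5)→(15,2)  cross = 6.5·2 − 15·4.5 = -54.5000; (r_i+r_j)·cross = 21.5·-54.5000 = -1171.7500
edge 3: (15,2)→(18,17)  cross = 15·17 − 18·2 = 219.0000; (r_i+r_j)·cross = 33·219.0000 = 7227.0000
edge 4: (18,17)→(14.5,27)  cross = 18·27 − 14.5·17 = 239.5000; (r_i+r_j)·cross = 32.5·239.5000 = 7783.7500
edge 5: (14.5,27)→(10,38.5)  cross = 14.5·38.5 − 10·27 = 288.2500; (r_i+r_j)·cross = 24.5·288.2500 = 7062.1250
edge 6: (10,38.5)→(6,38.5)  cross = 10·38.5 − 6·38.5 = 154.0000; (r_i+r_j)·cross = 16·154.0000 = 2464.0000
edge 7: (6,38.5)→(4.5,32)  cross = 6·32 − 4.5·38.5 = 18.7500; (r_i+r_j)·cross = 10.5·18.7500 = 196.8750
edge 8: (4.5,32)→(3,17)  cross = 4.5·17 − 3·32 = -19.5000; (r_i+r_j)·cross = 7.5·-19.5000 = -146.2500
Σcross = 762.0000 → A = |Σcross|/2 = 381.0000 mm²
Σ(r_i+r_j)·cross = 22690.0000 → first moment M = |Σ|/6 = 3781.6667
R_c = M/A = 3781.6667/381.0000 = 9.9256 mm
θ = 66° = 1.151917 rad
V = θ·R_c·A = 1.151917·9.9256·381.0000 = 4356.167 mm³

Volume = 4356.167 mm³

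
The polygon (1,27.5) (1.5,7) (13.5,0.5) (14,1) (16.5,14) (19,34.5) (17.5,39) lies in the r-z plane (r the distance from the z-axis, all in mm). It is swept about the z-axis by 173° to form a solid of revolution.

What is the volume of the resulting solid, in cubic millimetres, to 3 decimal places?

Profile (r,z), 7 vertices: (1,27.5) (1.5,7) (13.5,0.5) (14,1) (16.5,14) (19,34.5) (17.5,39)
edge 0: (1,27.5)→(1.5,7)  cross = 1·7 − 1.5·27.5 = -34.2500; (r_i+r_j)·cross = 2.5·-34.2500 = -85.6250
edge 1: (1.5,7)→(13.5,0.5)  cross = 1.5·0.5 − 13.5·7 = -93.7500; (r_i+r_j)·cross = 15·-93.7500 = -1406.2500
edge 2: (13.5,0.5)→(14,1)  cross = 13.5·1 − 14·0.5 = 6.5000; (r_i+r_j)·cross = 27.5·6.5000 = 178.7500
edge 3: (14,1)→(16.5,14)  cross = 14·14 − 16.5·1 = 179.5000; (r_i+r_j)·cross = 30.5·179.5000 = 5474.7500
edge 4: (16.5,14)→(19,34.5)  cross = 16.5·34.5 − 19·14 = 303.2500; (r_i+r_j)·cross = 35.5·303.2500 = 10765.3750
edge 5: (19,34.5)→(17.5,39)  cross = 19·39 − 17.5·34.5 = 137.2500; (r_i+r_j)·cross = 36.5·137.2500 = 5009.6250
edge 6: (17.5,39)→(1,27.5)  cross = 17.5·27.5 − 1·39 = 442.2500; (r_i+r_j)·cross = 18.5·442.2500 = 8181.6250
Σcross = 940.7500 → A = |Σcross|/2 = 470.3750 mm²
Σ(r_i+r_j)·cross = 28118.2500 → first moment M = |Σ|/6 = 4686.3750
R_c = M/A = 4686.3750/470.3750 = 9.9631 mm
θ = 173° = 3.019420 rad
V = θ·R_c·A = 3.019420·9.9631·470.3750 = 14150.133 mm³

Volume = 14150.133 mm³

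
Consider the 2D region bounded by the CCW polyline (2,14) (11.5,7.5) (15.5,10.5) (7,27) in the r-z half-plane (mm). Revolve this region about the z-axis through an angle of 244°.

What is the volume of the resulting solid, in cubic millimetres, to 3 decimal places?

Volume = 4477.921 mm³

Profile (r,z), 4 vertices: (2,14) (11.5,7.5) (15.5,10.5) (7,27)
edge 0: (2,14)→(11.5,7.5)  cross = 2·7.5 − 11.5·14 = -146.0000; (r_i+r_j)·cross = 13.5·-146.0000 = -1971.0000
edge 1: (11.5,7.5)→(15.5,10.5)  cross = 11.5·10.5 − 15.5·7.5 = 4.5000; (r_i+r_j)·cross = 27·4.5000 = 121.5000
edge 2: (15.5,10.5)→(7,27)  cross = 15.5·27 − 7·10.5 = 345.0000; (r_i+r_j)·cross = 22.5·345.0000 = 7762.5000
edge 3: (7,27)→(2,14)  cross = 7·14 − 2·27 = 44.0000; (r_i+r_j)·cross = 9·44.0000 = 396.0000
Σcross = 247.5000 → A = |Σcross|/2 = 123.7500 mm²
Σ(r_i+r_j)·cross = 6309.0000 → first moment M = |Σ|/6 = 1051.5000
R_c = M/A = 1051.5000/123.7500 = 8.4970 mm
θ = 244° = 4.258603 rad
V = θ·R_c·A = 4.258603·8.4970·123.7500 = 4477.921 mm³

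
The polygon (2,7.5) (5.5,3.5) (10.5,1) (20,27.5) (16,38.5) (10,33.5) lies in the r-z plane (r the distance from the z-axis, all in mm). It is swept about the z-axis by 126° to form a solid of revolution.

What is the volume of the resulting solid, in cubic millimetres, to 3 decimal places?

Profile (r,z), 6 vertices: (2,7.5) (5.5,3.5) (10.5,1) (20,27.5) (16,38.5) (10,33.5)
edge 0: (2,7.5)→(5.5,3.5)  cross = 2·3.5 − 5.5·7.5 = -34.2500; (r_i+r_j)·cross = 7.5·-34.2500 = -256.8750
edge 1: (5.5,3.5)→(10.5,1)  cross = 5.5·1 − 10.5·3.5 = -31.2500; (r_i+r_j)·cross = 16·-31.2500 = -500.0000
edge 2: (10.5,1)→(20,27.5)  cross = 10.5·27.5 − 20·1 = 268.7500; (r_i+r_j)·cross = 30.5·268.7500 = 8196.8750
edge 3: (20,27.5)→(16,38.5)  cross = 20·38.5 − 16·27.5 = 330.0000; (r_i+r_j)·cross = 36·330.0000 = 11880.0000
edge 4: (16,38.5)→(10,33.5)  cross = 16·33.5 − 10·38.5 = 151.0000; (r_i+r_j)·cross = 26·151.0000 = 3926.0000
edge 5: (10,33.5)→(2,7.5)  cross = 10·7.5 − 2·33.5 = 8.0000; (r_i+r_j)·cross = 12·8.0000 = 96.0000
Σcross = 692.2500 → A = |Σcross|/2 = 346.1250 mm²
Σ(r_i+r_j)·cross = 23342.0000 → first moment M = |Σ|/6 = 3890.3333
R_c = M/A = 3890.3333/346.1250 = 11.2397 mm
θ = 126° = 2.199115 rad
V = θ·R_c·A = 2.199115·11.2397·346.1250 = 8555.290 mm³

Volume = 8555.290 mm³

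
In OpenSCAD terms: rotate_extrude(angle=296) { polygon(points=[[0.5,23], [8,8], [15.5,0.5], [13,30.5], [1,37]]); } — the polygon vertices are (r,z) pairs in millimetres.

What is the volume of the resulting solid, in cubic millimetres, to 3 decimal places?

Profile (r,z), 5 vertices: (0.5,23) (8,8) (15.5,0.5) (13,30.5) (1,37)
edge 0: (0.5,23)→(8,8)  cross = 0.5·8 − 8·23 = -180.0000; (r_i+r_j)·cross = 8.5·-180.0000 = -1530.0000
edge 1: (8,8)→(15.5,0.5)  cross = 8·0.5 − 15.5·8 = -120.0000; (r_i+r_j)·cross = 23.5·-120.0000 = -2820.0000
edge 2: (15.5,0.5)→(13,30.5)  cross = 15.5·30.5 − 13·0.5 = 466.2500; (r_i+r_j)·cross = 28.5·466.2500 = 13288.1250
edge 3: (13,30.5)→(1,37)  cross = 13·37 − 1·30.5 = 450.5000; (r_i+r_j)·cross = 14·450.5000 = 6307.0000
edge 4: (1,37)→(0.5,23)  cross = 1·23 − 0.5·37 = 4.5000; (r_i+r_j)·cross = 1.5·4.5000 = 6.7500
Σcross = 621.2500 → A = |Σcross|/2 = 310.6250 mm²
Σ(r_i+r_j)·cross = 15251.8750 → first moment M = |Σ|/6 = 2541.9792
R_c = M/A = 2541.9792/310.6250 = 8.1834 mm
θ = 296° = 5.166175 rad
V = θ·R_c·A = 5.166175·8.1834·310.6250 = 13132.308 mm³

Volume = 13132.308 mm³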